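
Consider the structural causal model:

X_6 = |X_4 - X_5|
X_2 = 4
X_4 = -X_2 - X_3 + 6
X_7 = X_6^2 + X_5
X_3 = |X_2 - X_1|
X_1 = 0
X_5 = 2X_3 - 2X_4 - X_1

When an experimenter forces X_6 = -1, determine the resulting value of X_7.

13

Intervening sets X_6 = -1 and removes its equation (X_6 = |X_4 - X_5|).
X_3 = |X_2 - X_1|  [with X_2=4, X_1=0]  = 4
X_4 = -X_2 - X_3 + 6  [with X_2=4, X_3=4]  = -2
X_5 = 2X_3 - 2X_4 - X_1  [with X_3=4, X_4=-2, X_1=0]  = 12
X_7 = X_6^2 + X_5  [with X_6=-1, X_5=12]  = 13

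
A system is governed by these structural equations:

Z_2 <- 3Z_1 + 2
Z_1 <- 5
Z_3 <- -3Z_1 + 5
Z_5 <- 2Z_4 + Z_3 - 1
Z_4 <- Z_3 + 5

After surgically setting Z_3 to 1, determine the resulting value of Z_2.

17

Under do(Z_3=1), the mechanism Z_3 <- -3Z_1 + 5 is discarded; Z_3 is fixed at 1.
Since Z_2 is not a descendant of the intervened variable, it is unaffected.
Z_2 = 3Z_1 + 2  [with Z_1=5]  = 17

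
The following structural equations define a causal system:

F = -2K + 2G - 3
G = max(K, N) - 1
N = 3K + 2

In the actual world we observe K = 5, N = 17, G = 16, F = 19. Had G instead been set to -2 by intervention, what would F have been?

-17

The intervention breaks the incoming arrows to G: G = max(K, N) - 1 no longer applies, and G = -2.
F = -2K + 2G - 3  [with K=5, G=-2]  = -17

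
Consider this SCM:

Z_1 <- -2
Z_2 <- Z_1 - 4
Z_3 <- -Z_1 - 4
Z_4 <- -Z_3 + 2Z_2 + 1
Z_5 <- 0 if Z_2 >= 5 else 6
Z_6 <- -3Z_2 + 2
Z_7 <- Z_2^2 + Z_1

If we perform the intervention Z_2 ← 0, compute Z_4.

3

Under do(Z_2=0), the mechanism Z_2 <- Z_1 - 4 is discarded; Z_2 is fixed at 0.
Z_3 = -Z_1 - 4  [with Z_1=-2]  = -2
Z_4 = -Z_3 + 2Z_2 + 1  [with Z_3=-2, Z_2=0]  = 3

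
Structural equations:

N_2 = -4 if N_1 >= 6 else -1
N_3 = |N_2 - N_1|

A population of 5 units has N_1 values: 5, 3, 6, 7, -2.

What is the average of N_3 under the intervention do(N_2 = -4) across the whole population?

The intervention sets N_2=-4 in all 5 units regardless of N_1. Recomputing N_3 per unit gives 9, 7, 10, 11, 2; average 7.8.

7.8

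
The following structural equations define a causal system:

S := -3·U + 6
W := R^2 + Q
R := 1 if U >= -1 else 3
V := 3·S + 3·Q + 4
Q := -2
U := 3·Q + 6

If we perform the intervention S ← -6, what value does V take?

The intervention breaks the incoming arrows to S: S := -3·U + 6 no longer applies, and S = -6.
V = 3·S + 3·Q + 4  [with S=-6, Q=-2]  = -20

-20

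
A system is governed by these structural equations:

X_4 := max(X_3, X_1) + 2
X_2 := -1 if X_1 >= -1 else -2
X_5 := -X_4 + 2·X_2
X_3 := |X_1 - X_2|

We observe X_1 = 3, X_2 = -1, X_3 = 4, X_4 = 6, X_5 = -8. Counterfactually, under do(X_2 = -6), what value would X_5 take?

-23

do(X_2=-6) replaces the equation X_2 := -1 if X_1 >= -1 else -2 with the constant X_2 = -6.
X_3 = |X_1 - X_2|  [with X_1=3, X_2=-6]  = 9
X_4 = max(X_3, X_1) + 2  [with X_3=9, X_1=3]  = 11
X_5 = -X_4 + 2·X_2  [with X_4=11, X_2=-6]  = -23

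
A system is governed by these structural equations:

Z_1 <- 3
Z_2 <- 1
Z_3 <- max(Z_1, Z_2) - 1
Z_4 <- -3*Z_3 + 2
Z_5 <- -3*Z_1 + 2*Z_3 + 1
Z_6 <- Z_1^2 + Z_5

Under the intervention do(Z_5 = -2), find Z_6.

The intervention breaks the incoming arrows to Z_5: Z_5 <- -3*Z_1 + 2*Z_3 + 1 no longer applies, and Z_5 = -2.
Z_6 = Z_1^2 + Z_5  [with Z_1=3, Z_5=-2]  = 7

7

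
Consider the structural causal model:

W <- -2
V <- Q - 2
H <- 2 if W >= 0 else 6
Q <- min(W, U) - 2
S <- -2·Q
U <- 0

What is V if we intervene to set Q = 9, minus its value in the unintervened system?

do(Q=9) replaces the equation Q <- min(W, U) - 2 with the constant Q = 9.
V = Q - 2  [with Q=9]  = 7
Without intervention: Q = min(W, U) - 2  [with W=-2, U=0]  = -4; V = Q - 2  [with Q=-4]  = -6.
Change = 7 − (-6) = 13.

13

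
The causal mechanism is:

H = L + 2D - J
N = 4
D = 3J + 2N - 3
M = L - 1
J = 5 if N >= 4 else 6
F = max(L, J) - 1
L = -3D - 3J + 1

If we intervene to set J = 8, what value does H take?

-60

do(J=8) replaces the equation J = 5 if N >= 4 else 6 with the constant J = 8.
D = 3J + 2N - 3  [with J=8, N=4]  = 29
L = -3D - 3J + 1  [with D=29, J=8]  = -110
H = L + 2D - J  [with L=-110, D=29, J=8]  = -60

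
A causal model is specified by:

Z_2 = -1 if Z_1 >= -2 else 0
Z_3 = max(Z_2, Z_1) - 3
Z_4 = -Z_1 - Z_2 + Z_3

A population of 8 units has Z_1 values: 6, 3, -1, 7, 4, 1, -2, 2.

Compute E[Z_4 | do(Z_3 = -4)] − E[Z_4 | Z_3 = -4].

do(Z_3=-4) breaks Z_3's dependence on Z_1. With Z_3=-4 fixed, Z_4 across the units is -9, -6, -2, -10, -7, -4, -1, -5, mean -5.5.
E[Z_4|Z_3=-4] averages over only the 2 units with Z_3=-4 (Z_1 = -1, -2): Z_4 = -2, -1, mean -1.5.
Difference = -5.5 − (-1.5) = -4.

-4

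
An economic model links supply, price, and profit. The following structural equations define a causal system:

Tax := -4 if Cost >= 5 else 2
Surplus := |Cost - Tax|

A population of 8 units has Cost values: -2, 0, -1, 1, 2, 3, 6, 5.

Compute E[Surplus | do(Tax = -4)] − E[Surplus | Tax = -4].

-3.75

do(Tax=-4) breaks Tax's dependence on Cost. With Tax=-4 fixed, Surplus across the units is 2, 4, 3, 5, 6, 7, 10, 9, mean 5.75.
E[Surplus|Tax=-4] averages over only the 2 units with Tax=-4 (Cost = 6, 5): Surplus = 10, 9, mean 9.5.
Difference = 5.75 − 9.5 = -3.75.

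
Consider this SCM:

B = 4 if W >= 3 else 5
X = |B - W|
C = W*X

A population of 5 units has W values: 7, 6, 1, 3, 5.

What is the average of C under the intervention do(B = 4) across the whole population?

Under do(B=4), B's equation is replaced by B=4 for every unit. Per-unit C: 21, 12, 3, 3, 5. Mean = 8.8.

8.8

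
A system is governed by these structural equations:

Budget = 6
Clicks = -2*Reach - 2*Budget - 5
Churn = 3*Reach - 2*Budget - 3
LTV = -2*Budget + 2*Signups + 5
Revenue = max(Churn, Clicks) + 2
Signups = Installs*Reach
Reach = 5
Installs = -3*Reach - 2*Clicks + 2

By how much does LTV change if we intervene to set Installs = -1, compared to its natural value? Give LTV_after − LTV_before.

-420

do(Installs=-1) replaces the equation Installs = -3*Reach - 2*Clicks + 2 with the constant Installs = -1.
Signups = Installs*Reach  [with Installs=-1, Reach=5]  = -5
LTV = -2*Budget + 2*Signups + 5  [with Budget=6, Signups=-5]  = -17
Without intervention: Clicks = -2*Reach - 2*Budget - 5  [with Reach=5, Budget=6]  = -27; Installs = -3*Reach - 2*Clicks + 2  [with Reach=5, Clicks=-27]  = 41; Signups = Installs*Reach  [with Installs=41, Reach=5]  = 205; LTV = -2*Budget + 2*Signups + 5  [with Budget=6, Signups=205]  = 403.
Change = -17 − 403 = -420.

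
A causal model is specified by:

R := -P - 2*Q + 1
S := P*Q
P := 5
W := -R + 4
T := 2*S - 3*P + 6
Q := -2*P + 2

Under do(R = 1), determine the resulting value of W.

3

The intervention breaks the incoming arrows to R: R := -P - 2*Q + 1 no longer applies, and R = 1.
W = -R + 4  [with R=1]  = 3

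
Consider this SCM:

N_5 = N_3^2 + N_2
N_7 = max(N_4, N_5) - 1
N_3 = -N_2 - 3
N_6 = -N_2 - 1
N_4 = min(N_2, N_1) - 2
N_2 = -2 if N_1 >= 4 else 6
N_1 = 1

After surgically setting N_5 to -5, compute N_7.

Under do(N_5=-5), the mechanism N_5 = N_3^2 + N_2 is discarded; N_5 is fixed at -5.
N_2 = -2 if N_1 >= 4 else 6  [with N_1=1]  = 6
N_4 = min(N_2, N_1) - 2  [with N_2=6, N_1=1]  = -1
N_7 = max(N_4, N_5) - 1  [with N_4=-1, N_5=-5]  = -2

-2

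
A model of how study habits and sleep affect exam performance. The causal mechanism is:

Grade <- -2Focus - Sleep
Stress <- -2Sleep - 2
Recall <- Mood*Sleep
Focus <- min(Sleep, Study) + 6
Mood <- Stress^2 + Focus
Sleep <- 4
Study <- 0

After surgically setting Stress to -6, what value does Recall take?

The intervention breaks the incoming arrows to Stress: Stress <- -2Sleep - 2 no longer applies, and Stress = -6.
Focus = min(Sleep, Study) + 6  [with Sleep=4, Study=0]  = 6
Mood = Stress^2 + Focus  [with Stress=-6, Focus=6]  = 42
Recall = Mood*Sleep  [with Mood=42, Sleep=4]  = 168

168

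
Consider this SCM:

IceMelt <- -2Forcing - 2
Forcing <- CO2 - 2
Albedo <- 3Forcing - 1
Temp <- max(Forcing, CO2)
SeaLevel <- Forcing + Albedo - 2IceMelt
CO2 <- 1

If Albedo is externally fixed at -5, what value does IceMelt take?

The intervention breaks the incoming arrows to Albedo: Albedo <- 3Forcing - 1 no longer applies, and Albedo = -5.
Since IceMelt is not a descendant of the intervened variable, it is unaffected.
Forcing = CO2 - 2  [with CO2=1]  = -1
IceMelt = -2Forcing - 2  [with Forcing=-1]  = 0

0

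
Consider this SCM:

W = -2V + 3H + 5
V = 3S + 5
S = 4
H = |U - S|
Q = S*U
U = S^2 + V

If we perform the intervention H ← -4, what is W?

Under do(H=-4), the mechanism H = |U - S| is discarded; H is fixed at -4.
V = 3S + 5  [with S=4]  = 17
W = -2V + 3H + 5  [with V=17, H=-4]  = -41

-41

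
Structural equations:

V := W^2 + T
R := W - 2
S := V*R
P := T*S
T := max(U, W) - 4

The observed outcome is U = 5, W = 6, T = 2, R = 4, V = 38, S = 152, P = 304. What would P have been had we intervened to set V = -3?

-24

Under do(V=-3), the mechanism V := W^2 + T is discarded; V is fixed at -3.
T = max(U, W) - 4  [with U=5, W=6]  = 2
R = W - 2  [with W=6]  = 4
S = V*R  [with V=-3, R=4]  = -12
P = T*S  [with T=2, S=-12]  = -24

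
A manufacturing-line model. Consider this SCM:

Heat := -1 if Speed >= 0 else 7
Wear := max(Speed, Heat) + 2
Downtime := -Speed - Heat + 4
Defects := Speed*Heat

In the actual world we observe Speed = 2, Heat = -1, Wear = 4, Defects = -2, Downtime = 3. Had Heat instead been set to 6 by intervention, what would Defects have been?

Under do(Heat=6), the mechanism Heat := -1 if Speed >= 0 else 7 is discarded; Heat is fixed at 6.
Defects = Speed*Heat  [with Speed=2, Heat=6]  = 12

12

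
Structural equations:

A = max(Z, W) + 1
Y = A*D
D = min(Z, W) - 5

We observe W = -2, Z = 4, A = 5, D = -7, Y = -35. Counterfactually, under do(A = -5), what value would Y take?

35

do(A=-5) replaces the equation A = max(Z, W) + 1 with the constant A = -5.
D = min(Z, W) - 5  [with Z=4, W=-2]  = -7
Y = A*D  [with A=-5, D=-7]  = 35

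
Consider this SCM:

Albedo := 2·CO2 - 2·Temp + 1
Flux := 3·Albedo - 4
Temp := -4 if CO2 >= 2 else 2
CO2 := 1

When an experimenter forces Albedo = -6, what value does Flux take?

-22

The intervention breaks the incoming arrows to Albedo: Albedo := 2·CO2 - 2·Temp + 1 no longer applies, and Albedo = -6.
Flux = 3·Albedo - 4  [with Albedo=-6]  = -22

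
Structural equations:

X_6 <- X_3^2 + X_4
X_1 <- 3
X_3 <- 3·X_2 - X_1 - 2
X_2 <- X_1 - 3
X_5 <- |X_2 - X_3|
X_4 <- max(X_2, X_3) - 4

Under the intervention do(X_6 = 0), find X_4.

-4

do(X_6=0) replaces the equation X_6 <- X_3^2 + X_4 with the constant X_6 = 0.
No directed path runs from X_6 to X_4, so X_4 keeps its natural value.
X_2 = X_1 - 3  [with X_1=3]  = 0
X_3 = 3·X_2 - X_1 - 2  [with X_2=0, X_1=3]  = -5
X_4 = max(X_2, X_3) - 4  [with X_2=0, X_3=-5]  = -4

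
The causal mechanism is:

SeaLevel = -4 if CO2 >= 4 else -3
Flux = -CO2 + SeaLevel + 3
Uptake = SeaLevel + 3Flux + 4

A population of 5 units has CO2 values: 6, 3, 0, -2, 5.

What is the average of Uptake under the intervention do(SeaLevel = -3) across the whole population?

-6.2

The intervention sets SeaLevel=-3 in all 5 units regardless of CO2. Recomputing Uptake per unit gives -17, -8, 1, 7, -14; average -6.2.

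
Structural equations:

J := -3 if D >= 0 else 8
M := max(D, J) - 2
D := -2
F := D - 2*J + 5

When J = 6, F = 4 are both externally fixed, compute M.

4

Setting J = 6, F = 4 by intervention discards those variables' equations.
M = max(D, J) - 2  [with D=-2, J=6]  = 4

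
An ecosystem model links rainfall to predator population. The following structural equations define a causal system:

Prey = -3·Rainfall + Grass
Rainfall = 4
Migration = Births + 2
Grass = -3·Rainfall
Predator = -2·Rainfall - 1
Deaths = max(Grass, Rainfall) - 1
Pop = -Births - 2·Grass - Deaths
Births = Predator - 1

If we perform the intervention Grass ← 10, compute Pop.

-19

do(Grass=10) replaces the equation Grass = -3·Rainfall with the constant Grass = 10.
Predator = -2·Rainfall - 1  [with Rainfall=4]  = -9
Births = Predator - 1  [with Predator=-9]  = -10
Deaths = max(Grass, Rainfall) - 1  [with Grass=10, Rainfall=4]  = 9
Pop = -Births - 2·Grass - Deaths  [with Births=-10, Grass=10, Deaths=9]  = -19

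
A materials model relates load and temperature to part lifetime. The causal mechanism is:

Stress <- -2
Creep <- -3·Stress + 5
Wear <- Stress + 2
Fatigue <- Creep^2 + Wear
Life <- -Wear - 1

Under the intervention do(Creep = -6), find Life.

-1

do(Creep=-6) replaces the equation Creep <- -3·Stress + 5 with the constant Creep = -6.
Since Life is not a descendant of the intervened variable, it is unaffected.
Wear = Stress + 2  [with Stress=-2]  = 0
Life = -Wear - 1  [with Wear=0]  = -1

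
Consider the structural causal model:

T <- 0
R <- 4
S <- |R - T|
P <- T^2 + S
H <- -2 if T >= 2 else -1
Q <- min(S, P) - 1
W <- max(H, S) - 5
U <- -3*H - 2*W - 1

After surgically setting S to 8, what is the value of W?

3

The intervention breaks the incoming arrows to S: S <- |R - T| no longer applies, and S = 8.
H = -2 if T >= 2 else -1  [with T=0]  = -1
W = max(H, S) - 5  [with H=-1, S=8]  = 3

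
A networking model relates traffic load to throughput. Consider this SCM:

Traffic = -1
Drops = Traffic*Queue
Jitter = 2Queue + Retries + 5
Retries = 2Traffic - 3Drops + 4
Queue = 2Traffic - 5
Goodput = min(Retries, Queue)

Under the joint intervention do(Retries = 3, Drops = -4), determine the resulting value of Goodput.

-7

The joint intervention fixes Retries = 3, Drops = -4, removing each variable's own equation.
Queue = 2Traffic - 5  [with Traffic=-1]  = -7
Goodput = min(Retries, Queue)  [with Retries=3, Queue=-7]  = -7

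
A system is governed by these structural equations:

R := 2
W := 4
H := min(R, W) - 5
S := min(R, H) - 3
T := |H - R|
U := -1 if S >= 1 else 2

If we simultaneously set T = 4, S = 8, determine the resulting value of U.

-1

Setting T = 4, S = 8 by intervention discards those variables' equations.
U = -1 if S >= 1 else 2  [with S=8]  = -1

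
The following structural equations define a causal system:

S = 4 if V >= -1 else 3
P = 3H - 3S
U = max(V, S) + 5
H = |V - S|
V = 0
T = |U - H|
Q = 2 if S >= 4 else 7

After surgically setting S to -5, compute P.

Under do(S=-5), the mechanism S = 4 if V >= -1 else 3 is discarded; S is fixed at -5.
H = |V - S|  [with V=0, S=-5]  = 5
P = 3H - 3S  [with H=5, S=-5]  = 30

30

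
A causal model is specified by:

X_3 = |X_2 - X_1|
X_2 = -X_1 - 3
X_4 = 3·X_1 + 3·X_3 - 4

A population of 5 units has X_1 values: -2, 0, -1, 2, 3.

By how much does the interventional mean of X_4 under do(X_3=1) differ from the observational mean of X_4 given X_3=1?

The intervention sets X_3=1 in all 5 units regardless of X_1. Recomputing X_4 per unit gives -7, -1, -4, 5, 8; average 0.2.
E[X_4|X_3=1] averages over only the 2 units with X_3=1 (X_1 = -2, -1): X_4 = -7, -4, mean -5.5.
Difference = 0.2 − (-5.5) = 5.7.

5.7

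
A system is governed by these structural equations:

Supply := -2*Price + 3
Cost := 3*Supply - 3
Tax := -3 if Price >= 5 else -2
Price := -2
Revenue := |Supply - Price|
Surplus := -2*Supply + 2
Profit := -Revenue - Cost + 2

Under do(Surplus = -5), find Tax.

The intervention breaks the incoming arrows to Surplus: Surplus := -2*Supply + 2 no longer applies, and Surplus = -5.
Tax is not downstream of the intervention, so its value is determined by the original equations.
Tax = -3 if Price >= 5 else -2  [with Price=-2]  = -2

-2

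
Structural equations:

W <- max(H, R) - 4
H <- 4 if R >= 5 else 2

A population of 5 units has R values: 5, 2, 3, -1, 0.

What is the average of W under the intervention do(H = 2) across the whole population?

Under do(H=2), H's equation is replaced by H=2 for every unit. Per-unit W: 1, -2, -1, -2, -2. Mean = -1.2.

-1.2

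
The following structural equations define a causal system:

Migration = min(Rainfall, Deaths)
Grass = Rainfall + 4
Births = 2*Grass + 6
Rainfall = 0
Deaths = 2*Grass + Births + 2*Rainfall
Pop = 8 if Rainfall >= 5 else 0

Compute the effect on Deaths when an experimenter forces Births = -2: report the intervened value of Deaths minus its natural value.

-16

The intervention breaks the incoming arrows to Births: Births = 2*Grass + 6 no longer applies, and Births = -2.
Grass = Rainfall + 4  [with Rainfall=0]  = 4
Deaths = 2*Grass + Births + 2*Rainfall  [with Grass=4, Births=-2, Rainfall=0]  = 6
Without intervention: Grass = Rainfall + 4  [with Rainfall=0]  = 4; Births = 2*Grass + 6  [with Grass=4]  = 14; Deaths = 2*Grass + Births + 2*Rainfall  [with Grass=4, Births=14, Rainfall=0]  = 22.
Change = 6 − 22 = -16.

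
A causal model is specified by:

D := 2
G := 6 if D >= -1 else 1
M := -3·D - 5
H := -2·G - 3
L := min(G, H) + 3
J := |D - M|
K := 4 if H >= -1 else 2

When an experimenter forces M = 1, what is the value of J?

1

The intervention breaks the incoming arrows to M: M := -3·D - 5 no longer applies, and M = 1.
J = |D - M|  [with D=2, M=1]  = 1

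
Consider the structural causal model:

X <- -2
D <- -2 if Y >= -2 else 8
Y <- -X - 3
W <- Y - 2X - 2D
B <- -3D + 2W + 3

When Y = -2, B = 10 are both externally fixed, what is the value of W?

6

The joint intervention fixes Y = -2, B = 10, removing each variable's own equation.
D = -2 if Y >= -2 else 8  [with Y=-2]  = -2
W = Y - 2X - 2D  [with Y=-2, X=-2, D=-2]  = 6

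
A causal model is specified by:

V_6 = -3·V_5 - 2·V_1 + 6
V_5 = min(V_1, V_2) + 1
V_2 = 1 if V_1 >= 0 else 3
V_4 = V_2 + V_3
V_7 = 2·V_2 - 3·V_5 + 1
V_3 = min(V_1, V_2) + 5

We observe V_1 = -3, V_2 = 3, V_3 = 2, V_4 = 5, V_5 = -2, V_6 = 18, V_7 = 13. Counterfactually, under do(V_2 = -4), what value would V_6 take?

21

Under do(V_2=-4), the mechanism V_2 = 1 if V_1 >= 0 else 3 is discarded; V_2 is fixed at -4.
V_5 = min(V_1, V_2) + 1  [with V_1=-3, V_2=-4]  = -3
V_6 = -3·V_5 - 2·V_1 + 6  [with V_5=-3, V_1=-3]  = 21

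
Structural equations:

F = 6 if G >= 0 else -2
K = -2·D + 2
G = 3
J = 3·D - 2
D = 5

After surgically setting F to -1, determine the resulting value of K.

-8

Under do(F=-1), the mechanism F = 6 if G >= 0 else -2 is discarded; F is fixed at -1.
Since K is not a descendant of the intervened variable, it is unaffected.
K = -2·D + 2  [with D=5]  = -8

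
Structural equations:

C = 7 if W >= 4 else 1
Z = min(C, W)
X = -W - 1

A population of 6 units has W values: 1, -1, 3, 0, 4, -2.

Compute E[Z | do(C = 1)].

The intervention sets C=1 in all 6 units regardless of W. Recomputing Z per unit gives 1, -1, 1, 0, 1, -2; average 0.

0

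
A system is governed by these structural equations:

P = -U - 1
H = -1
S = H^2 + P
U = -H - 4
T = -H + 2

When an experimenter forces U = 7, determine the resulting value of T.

3

The intervention breaks the incoming arrows to U: U = -H - 4 no longer applies, and U = 7.
Since T is not a descendant of the intervened variable, it is unaffected.
T = -H + 2  [with H=-1]  = 3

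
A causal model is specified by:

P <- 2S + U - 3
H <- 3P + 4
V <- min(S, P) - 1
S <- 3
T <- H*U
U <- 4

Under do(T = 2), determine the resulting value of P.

7

do(T=2) replaces the equation T <- H*U with the constant T = 2.
P is not downstream of the intervention, so its value is determined by the original equations.
P = 2S + U - 3  [with S=3, U=4]  = 7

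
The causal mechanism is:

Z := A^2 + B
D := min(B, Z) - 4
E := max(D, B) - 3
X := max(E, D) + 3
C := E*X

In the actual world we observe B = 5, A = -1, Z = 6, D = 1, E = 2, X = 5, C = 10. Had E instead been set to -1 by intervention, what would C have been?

-4

Under do(E=-1), the mechanism E := max(D, B) - 3 is discarded; E is fixed at -1.
Z = A^2 + B  [with A=-1, B=5]  = 6
D = min(B, Z) - 4  [with B=5, Z=6]  = 1
X = max(E, D) + 3  [with E=-1, D=1]  = 4
C = E*X  [with E=-1, X=4]  = -4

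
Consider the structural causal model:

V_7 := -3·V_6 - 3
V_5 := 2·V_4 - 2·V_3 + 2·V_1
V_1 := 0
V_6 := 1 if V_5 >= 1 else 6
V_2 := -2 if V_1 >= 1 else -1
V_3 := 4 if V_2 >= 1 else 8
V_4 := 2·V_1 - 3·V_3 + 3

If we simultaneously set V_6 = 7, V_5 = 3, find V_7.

-24

Setting V_6 = 7, V_5 = 3 by intervention discards those variables' equations.
V_7 = -3·V_6 - 3  [with V_6=7]  = -24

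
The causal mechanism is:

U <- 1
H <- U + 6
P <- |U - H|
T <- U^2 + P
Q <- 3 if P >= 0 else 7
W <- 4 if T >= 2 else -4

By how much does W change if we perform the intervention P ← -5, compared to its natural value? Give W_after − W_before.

-8

The intervention breaks the incoming arrows to P: P <- |U - H| no longer applies, and P = -5.
T = U^2 + P  [with U=1, P=-5]  = -4
W = 4 if T >= 2 else -4  [with T=-4]  = -4
Without intervention: H = U + 6  [with U=1]  = 7; P = |U - H|  [with U=1, H=7]  = 6; T = U^2 + P  [with U=1, P=6]  = 7; W = 4 if T >= 2 else -4  [with T=7]  = 4.
Change = -4 − 4 = -8.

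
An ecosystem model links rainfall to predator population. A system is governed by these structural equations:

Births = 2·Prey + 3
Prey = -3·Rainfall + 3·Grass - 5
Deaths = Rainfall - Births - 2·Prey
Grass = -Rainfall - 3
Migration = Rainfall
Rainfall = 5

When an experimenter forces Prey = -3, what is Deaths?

14

do(Prey=-3) replaces the equation Prey = -3·Rainfall + 3·Grass - 5 with the constant Prey = -3.
Births = 2·Prey + 3  [with Prey=-3]  = -3
Deaths = Rainfall - Births - 2·Prey  [with Rainfall=5, Births=-3, Prey=-3]  = 14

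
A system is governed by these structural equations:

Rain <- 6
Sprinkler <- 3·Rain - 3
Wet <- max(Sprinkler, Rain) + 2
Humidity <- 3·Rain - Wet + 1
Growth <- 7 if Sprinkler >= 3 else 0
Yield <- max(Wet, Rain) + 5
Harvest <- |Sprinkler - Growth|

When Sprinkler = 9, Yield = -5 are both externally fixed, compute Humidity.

8

Setting Sprinkler = 9, Yield = -5 by intervention discards those variables' equations.
Wet = max(Sprinkler, Rain) + 2  [with Sprinkler=9, Rain=6]  = 11
Humidity = 3·Rain - Wet + 1  [with Rain=6, Wet=11]  = 8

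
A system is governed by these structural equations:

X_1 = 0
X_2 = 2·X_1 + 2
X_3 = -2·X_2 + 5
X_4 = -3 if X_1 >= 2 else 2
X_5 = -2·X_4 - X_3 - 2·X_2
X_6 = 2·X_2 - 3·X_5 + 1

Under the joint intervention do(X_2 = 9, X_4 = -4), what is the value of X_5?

3

Setting X_2 = 9, X_4 = -4 by intervention discards those variables' equations.
X_3 = -2·X_2 + 5  [with X_2=9]  = -13
X_5 = -2·X_4 - X_3 - 2·X_2  [with X_4=-4, X_3=-13, X_2=9]  = 3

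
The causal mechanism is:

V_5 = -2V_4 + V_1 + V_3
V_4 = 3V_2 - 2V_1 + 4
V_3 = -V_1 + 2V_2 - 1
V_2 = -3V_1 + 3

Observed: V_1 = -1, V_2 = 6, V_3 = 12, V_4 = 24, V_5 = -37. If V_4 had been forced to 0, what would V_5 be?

11

Intervening sets V_4 = 0 and removes its equation (V_4 = 3V_2 - 2V_1 + 4).
V_2 = -3V_1 + 3  [with V_1=-1]  = 6
V_3 = -V_1 + 2V_2 - 1  [with V_1=-1, V_2=6]  = 12
V_5 = -2V_4 + V_1 + V_3  [with V_4=0, V_1=-1, V_3=12]  = 11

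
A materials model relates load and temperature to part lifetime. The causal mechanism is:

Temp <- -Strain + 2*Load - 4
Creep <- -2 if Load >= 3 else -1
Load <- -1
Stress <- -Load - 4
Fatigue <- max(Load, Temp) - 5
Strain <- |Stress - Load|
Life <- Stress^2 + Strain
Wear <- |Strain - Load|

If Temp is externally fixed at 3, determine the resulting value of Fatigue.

The intervention breaks the incoming arrows to Temp: Temp <- -Strain + 2*Load - 4 no longer applies, and Temp = 3.
Fatigue = max(Load, Temp) - 5  [with Load=-1, Temp=3]  = -2

-2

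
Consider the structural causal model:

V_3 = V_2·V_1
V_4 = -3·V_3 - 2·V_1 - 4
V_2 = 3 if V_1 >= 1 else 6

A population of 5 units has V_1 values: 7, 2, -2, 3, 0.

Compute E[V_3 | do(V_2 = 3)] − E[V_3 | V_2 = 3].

do(V_2=3) breaks V_2's dependence on V_1. With V_2=3 fixed, V_3 across the units is 21, 6, -6, 9, 0, mean 6.
E[V_3|V_2=3] averages over only the 3 units with V_2=3 (V_1 = 7, 2, 3): V_3 = 21, 6, 9, mean 12.
Difference = 6 − 12 = -6.

-6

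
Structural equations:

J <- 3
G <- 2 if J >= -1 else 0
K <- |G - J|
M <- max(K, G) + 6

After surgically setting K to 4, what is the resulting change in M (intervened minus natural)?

2

The intervention breaks the incoming arrows to K: K <- |G - J| no longer applies, and K = 4.
G = 2 if J >= -1 else 0  [with J=3]  = 2
M = max(K, G) + 6  [with K=4, G=2]  = 10
Without intervention: G = 2 if J >= -1 else 0  [with J=3]  = 2; K = |G - J|  [with G=2, J=3]  = 1; M = max(K, G) + 6  [with K=1, G=2]  = 8.
Change = 10 − 8 = 2.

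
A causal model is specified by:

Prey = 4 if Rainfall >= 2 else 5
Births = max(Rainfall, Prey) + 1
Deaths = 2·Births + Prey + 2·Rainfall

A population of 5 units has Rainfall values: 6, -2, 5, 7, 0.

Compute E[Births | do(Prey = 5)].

6.6

Every unit gets Prey=5 under the intervention. Births values become 7, 6, 6, 8, 6; E[Births|do(Prey=5)] = 6.6.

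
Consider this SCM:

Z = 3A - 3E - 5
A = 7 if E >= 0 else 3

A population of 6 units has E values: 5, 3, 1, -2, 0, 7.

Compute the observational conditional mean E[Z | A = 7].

E[Z|A=7] averages over only the 5 units with A=7 (E = 5, 3, 1, 0, 7): Z = 1, 7, 13, 16, -5, mean 6.4.

6.4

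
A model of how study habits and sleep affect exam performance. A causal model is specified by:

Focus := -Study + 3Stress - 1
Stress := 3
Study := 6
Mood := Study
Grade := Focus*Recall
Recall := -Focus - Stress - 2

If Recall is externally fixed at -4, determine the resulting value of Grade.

The intervention breaks the incoming arrows to Recall: Recall := -Focus - Stress - 2 no longer applies, and Recall = -4.
Focus = -Study + 3Stress - 1  [with Study=6, Stress=3]  = 2
Grade = Focus*Recall  [with Focus=2, Recall=-4]  = -8

-8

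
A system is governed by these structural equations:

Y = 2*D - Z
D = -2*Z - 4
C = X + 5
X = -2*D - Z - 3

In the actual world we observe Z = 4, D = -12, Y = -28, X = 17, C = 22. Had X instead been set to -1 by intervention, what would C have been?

4

Intervening sets X = -1 and removes its equation (X = -2*D - Z - 3).
C = X + 5  [with X=-1]  = 4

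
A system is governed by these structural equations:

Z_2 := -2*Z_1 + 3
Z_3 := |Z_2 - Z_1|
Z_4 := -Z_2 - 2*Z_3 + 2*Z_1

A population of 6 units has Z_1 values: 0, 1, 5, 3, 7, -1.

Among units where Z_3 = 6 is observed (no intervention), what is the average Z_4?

Observing Z_3=6 restricts to units where Z_3's equation naturally yields 6: Z_1 ∈ {3, -1}. In that subpopulation Z_4 = -3, -19, mean -11.

-11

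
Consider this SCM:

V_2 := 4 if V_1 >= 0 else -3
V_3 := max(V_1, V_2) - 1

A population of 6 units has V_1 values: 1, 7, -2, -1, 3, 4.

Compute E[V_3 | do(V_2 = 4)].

Under do(V_2=4), V_2's equation is replaced by V_2=4 for every unit. Per-unit V_3: 3, 6, 3, 3, 3, 3. Mean = 3.5.

3.5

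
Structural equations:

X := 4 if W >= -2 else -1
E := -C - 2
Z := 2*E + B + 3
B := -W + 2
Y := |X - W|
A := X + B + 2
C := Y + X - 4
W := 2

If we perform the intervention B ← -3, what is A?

The intervention breaks the incoming arrows to B: B := -W + 2 no longer applies, and B = -3.
X = 4 if W >= -2 else -1  [with W=2]  = 4
A = X + B + 2  [with X=4, B=-3]  = 3

3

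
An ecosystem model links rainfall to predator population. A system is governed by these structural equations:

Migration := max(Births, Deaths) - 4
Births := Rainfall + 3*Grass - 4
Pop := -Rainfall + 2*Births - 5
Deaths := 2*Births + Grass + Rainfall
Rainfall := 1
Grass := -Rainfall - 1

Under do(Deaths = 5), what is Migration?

Intervening sets Deaths = 5 and removes its equation (Deaths := 2*Births + Grass + Rainfall).
Grass = -Rainfall - 1  [with Rainfall=1]  = -2
Births = Rainfall + 3*Grass - 4  [with Rainfall=1, Grass=-2]  = -9
Migration = max(Births, Deaths) - 4  [with Births=-9, Deaths=5]  = 1

1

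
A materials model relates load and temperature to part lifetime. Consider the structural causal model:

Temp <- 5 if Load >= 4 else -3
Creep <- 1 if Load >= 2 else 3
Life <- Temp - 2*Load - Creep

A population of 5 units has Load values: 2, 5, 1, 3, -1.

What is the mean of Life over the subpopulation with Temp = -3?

E[Life|Temp=-3] averages over only the 4 units with Temp=-3 (Load = 2, 1, 3, -1): Life = -8, -8, -10, -4, mean -7.5.

-7.5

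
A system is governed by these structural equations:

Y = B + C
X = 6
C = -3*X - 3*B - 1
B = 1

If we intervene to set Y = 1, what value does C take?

-22

Under do(Y=1), the mechanism Y = B + C is discarded; Y is fixed at 1.
Since C is not a descendant of the intervened variable, it is unaffected.
C = -3*X - 3*B - 1  [with X=6, B=1]  = -22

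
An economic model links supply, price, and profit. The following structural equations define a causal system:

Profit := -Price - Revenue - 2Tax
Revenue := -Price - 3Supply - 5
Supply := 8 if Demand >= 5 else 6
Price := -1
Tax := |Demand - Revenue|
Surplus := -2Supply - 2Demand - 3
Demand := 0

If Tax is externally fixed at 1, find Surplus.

-15

Under do(Tax=1), the mechanism Tax := |Demand - Revenue| is discarded; Tax is fixed at 1.
Since Surplus is not a descendant of the intervened variable, it is unaffected.
Supply = 8 if Demand >= 5 else 6  [with Demand=0]  = 6
Surplus = -2Supply - 2Demand - 3  [with Supply=6, Demand=0]  = -15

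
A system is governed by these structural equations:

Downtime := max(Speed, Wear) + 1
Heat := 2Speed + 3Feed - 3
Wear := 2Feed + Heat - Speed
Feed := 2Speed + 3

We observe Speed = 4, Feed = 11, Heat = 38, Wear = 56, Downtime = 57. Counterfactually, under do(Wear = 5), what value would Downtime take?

6

Intervening sets Wear = 5 and removes its equation (Wear := 2Feed + Heat - Speed).
Downtime = max(Speed, Wear) + 1  [with Speed=4, Wear=5]  = 6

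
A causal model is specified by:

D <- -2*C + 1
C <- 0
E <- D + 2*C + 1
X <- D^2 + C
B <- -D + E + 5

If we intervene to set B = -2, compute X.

The intervention breaks the incoming arrows to B: B <- -D + E + 5 no longer applies, and B = -2.
Since X is not a descendant of the intervened variable, it is unaffected.
D = -2*C + 1  [with C=0]  = 1
X = D^2 + C  [with D=1, C=0]  = 1

1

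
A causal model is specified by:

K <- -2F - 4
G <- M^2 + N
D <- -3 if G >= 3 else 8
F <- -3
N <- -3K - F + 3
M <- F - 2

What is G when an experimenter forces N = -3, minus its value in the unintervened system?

-3

Intervening sets N = -3 and removes its equation (N <- -3K - F + 3).
M = F - 2  [with F=-3]  = -5
G = M^2 + N  [with M=-5, N=-3]  = 22
Without intervention: K = -2F - 4  [with F=-3]  = 2; M = F - 2  [with F=-3]  = -5; N = -3K - F + 3  [with K=2, F=-3]  = 0; G = M^2 + N  [with M=-5, N=0]  = 25.
Change = 22 − 25 = -3.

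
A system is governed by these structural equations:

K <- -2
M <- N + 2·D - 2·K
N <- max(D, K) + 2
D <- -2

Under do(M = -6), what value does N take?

Under do(M=-6), the mechanism M <- N + 2·D - 2·K is discarded; M is fixed at -6.
Since N is not a descendant of the intervened variable, it is unaffected.
N = max(D, K) + 2  [with D=-2, K=-2]  = 0

0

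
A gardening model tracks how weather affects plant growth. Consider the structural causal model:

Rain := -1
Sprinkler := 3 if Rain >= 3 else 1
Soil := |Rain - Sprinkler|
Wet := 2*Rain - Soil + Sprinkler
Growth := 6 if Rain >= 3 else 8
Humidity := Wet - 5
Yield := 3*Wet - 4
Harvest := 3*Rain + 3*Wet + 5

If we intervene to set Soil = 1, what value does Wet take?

-2

The intervention breaks the incoming arrows to Soil: Soil := |Rain - Sprinkler| no longer applies, and Soil = 1.
Sprinkler = 3 if Rain >= 3 else 1  [with Rain=-1]  = 1
Wet = 2*Rain - Soil + Sprinkler  [with Rain=-1, Soil=1, Sprinkler=1]  = -2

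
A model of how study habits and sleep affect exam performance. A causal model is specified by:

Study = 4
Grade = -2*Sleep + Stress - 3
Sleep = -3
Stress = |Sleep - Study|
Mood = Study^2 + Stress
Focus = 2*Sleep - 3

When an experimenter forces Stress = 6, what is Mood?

do(Stress=6) replaces the equation Stress = |Sleep - Study| with the constant Stress = 6.
Mood = Study^2 + Stress  [with Study=4, Stress=6]  = 22

22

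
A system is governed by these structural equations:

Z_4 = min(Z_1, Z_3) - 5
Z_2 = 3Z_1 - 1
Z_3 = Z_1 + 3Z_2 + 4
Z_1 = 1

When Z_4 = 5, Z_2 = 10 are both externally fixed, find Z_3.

35

Setting Z_4 = 5, Z_2 = 10 by intervention discards those variables' equations.
Z_3 = Z_1 + 3Z_2 + 4  [with Z_1=1, Z_2=10]  = 35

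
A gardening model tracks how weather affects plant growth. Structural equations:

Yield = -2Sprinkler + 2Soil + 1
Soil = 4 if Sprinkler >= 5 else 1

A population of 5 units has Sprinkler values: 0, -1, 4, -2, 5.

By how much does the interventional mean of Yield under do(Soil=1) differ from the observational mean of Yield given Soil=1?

Every unit gets Soil=1 under the intervention. Yield values become 3, 5, -5, 7, -7; E[Yield|do(Soil=1)] = 0.6.
Conditioning on Soil=1 selects the 4 unit(s) with Sprinkler ∈ {0, -1, 4, -2}. Their Yield values: 3, 5, -5, 7. Mean = 2.5.
Difference = 0.6 − 2.5 = -1.9.

-1.9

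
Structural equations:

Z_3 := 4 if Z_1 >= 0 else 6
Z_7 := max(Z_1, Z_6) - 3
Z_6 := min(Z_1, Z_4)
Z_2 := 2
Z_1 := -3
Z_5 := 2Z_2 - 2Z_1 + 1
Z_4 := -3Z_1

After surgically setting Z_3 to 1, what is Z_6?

-3

The intervention breaks the incoming arrows to Z_3: Z_3 := 4 if Z_1 >= 0 else 6 no longer applies, and Z_3 = 1.
No directed path runs from Z_3 to Z_6, so Z_6 keeps its natural value.
Z_4 = -3Z_1  [with Z_1=-3]  = 9
Z_6 = min(Z_1, Z_4)  [with Z_1=-3, Z_4=9]  = -3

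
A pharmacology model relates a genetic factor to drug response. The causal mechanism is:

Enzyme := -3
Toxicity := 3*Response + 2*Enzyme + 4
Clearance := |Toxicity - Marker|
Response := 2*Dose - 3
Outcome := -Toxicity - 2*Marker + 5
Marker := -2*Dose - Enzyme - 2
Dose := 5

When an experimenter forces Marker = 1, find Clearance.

18

The intervention breaks the incoming arrows to Marker: Marker := -2*Dose - Enzyme - 2 no longer applies, and Marker = 1.
Response = 2*Dose - 3  [with Dose=5]  = 7
Toxicity = 3*Response + 2*Enzyme + 4  [with Response=7, Enzyme=-3]  = 19
Clearance = |Toxicity - Marker|  [with Toxicity=19, Marker=1]  = 18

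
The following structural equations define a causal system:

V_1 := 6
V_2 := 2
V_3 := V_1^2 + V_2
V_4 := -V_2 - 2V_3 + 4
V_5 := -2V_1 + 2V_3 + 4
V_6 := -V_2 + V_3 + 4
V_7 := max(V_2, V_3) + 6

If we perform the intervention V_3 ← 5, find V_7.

The intervention breaks the incoming arrows to V_3: V_3 := V_1^2 + V_2 no longer applies, and V_3 = 5.
V_7 = max(V_2, V_3) + 6  [with V_2=2, V_3=5]  = 11

11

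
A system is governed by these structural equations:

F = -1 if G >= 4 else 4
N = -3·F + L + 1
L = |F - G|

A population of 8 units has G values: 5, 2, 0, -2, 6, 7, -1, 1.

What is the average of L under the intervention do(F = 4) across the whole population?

do(F=4) breaks F's dependence on G. With F=4 fixed, L across the units is 1, 2, 4, 6, 2, 3, 5, 3, mean 3.25.

3.25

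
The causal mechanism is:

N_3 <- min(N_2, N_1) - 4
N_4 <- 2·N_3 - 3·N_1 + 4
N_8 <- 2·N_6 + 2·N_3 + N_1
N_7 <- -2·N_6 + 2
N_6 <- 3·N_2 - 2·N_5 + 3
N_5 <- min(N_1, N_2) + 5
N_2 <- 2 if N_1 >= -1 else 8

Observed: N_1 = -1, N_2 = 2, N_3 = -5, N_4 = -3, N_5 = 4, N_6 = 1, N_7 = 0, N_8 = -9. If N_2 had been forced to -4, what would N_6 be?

Under do(N_2=-4), the mechanism N_2 <- 2 if N_1 >= -1 else 8 is discarded; N_2 is fixed at -4.
N_5 = min(N_1, N_2) + 5  [with N_1=-1, N_2=-4]  = 1
N_6 = 3·N_2 - 2·N_5 + 3  [with N_2=-4, N_5=1]  = -11

-11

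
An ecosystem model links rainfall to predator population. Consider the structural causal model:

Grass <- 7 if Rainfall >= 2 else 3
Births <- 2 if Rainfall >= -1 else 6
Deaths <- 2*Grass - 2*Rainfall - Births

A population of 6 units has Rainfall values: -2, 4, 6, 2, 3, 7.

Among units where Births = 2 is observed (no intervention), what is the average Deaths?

E[Deaths|Births=2] averages over only the 5 units with Births=2 (Rainfall = 4, 6, 2, 3, 7): Deaths = 4, 0, 8, 6, -2, mean 3.2.

3.2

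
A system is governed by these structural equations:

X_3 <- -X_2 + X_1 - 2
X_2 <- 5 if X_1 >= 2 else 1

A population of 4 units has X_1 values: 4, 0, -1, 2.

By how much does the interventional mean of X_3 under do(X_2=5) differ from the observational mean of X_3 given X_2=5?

do(X_2=5) breaks X_2's dependence on X_1. With X_2=5 fixed, X_3 across the units is -3, -7, -8, -5, mean -5.75.
E[X_3|X_2=5] averages over only the 2 units with X_2=5 (X_1 = 4, 2): X_3 = -3, -5, mean -4.
Difference = -5.75 − (-4) = -1.75.

-1.75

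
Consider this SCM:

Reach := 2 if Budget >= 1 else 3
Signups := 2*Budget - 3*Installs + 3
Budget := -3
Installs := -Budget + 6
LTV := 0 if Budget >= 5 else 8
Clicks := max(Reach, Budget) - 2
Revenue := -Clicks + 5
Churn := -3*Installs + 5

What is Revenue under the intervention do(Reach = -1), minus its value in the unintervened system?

4

Under do(Reach=-1), the mechanism Reach := 2 if Budget >= 1 else 3 is discarded; Reach is fixed at -1.
Clicks = max(Reach, Budget) - 2  [with Reach=-1, Budget=-3]  = -3
Revenue = -Clicks + 5  [with Clicks=-3]  = 8
Without intervention: Reach = 2 if Budget >= 1 else 3  [with Budget=-3]  = 3; Clicks = max(Reach, Budget) - 2  [with Reach=3, Budget=-3]  = 1; Revenue = -Clicks + 5  [with Clicks=1]  = 4.
Change = 8 − 4 = 4.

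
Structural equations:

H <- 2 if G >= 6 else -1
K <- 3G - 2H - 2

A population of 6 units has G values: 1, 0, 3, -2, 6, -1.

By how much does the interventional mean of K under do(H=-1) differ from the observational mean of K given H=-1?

Every unit gets H=-1 under the intervention. K values become 3, 0, 9, -6, 18, -3; E[K|do(H=-1)] = 3.5.
Observing H=-1 restricts to units where H's equation naturally yields -1: G ∈ {1, 0, 3, -2, -1}. In that subpopulation K = 3, 0, 9, -6, -3, mean 0.6.
Difference = 3.5 − 0.6 = 2.9.

2.9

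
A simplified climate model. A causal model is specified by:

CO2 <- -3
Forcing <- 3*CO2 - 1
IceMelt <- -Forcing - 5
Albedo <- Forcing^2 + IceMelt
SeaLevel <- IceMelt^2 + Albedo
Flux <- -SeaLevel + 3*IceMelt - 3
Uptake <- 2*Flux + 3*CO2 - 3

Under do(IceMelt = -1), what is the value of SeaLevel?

100

do(IceMelt=-1) replaces the equation IceMelt <- -Forcing - 5 with the constant IceMelt = -1.
Forcing = 3*CO2 - 1  [with CO2=-3]  = -10
Albedo = Forcing^2 + IceMelt  [with Forcing=-10, IceMelt=-1]  = 99
SeaLevel = IceMelt^2 + Albedo  [with IceMelt=-1, Albedo=99]  = 100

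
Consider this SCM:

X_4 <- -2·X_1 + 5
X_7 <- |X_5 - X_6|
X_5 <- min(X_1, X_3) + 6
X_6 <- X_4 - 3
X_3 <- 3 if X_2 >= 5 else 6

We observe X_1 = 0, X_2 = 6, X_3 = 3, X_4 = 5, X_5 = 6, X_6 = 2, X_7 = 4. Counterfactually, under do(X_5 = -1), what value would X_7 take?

3

Under do(X_5=-1), the mechanism X_5 <- min(X_1, X_3) + 6 is discarded; X_5 is fixed at -1.
X_4 = -2·X_1 + 5  [with X_1=0]  = 5
X_6 = X_4 - 3  [with X_4=5]  = 2
X_7 = |X_5 - X_6|  [with X_5=-1, X_6=2]  = 3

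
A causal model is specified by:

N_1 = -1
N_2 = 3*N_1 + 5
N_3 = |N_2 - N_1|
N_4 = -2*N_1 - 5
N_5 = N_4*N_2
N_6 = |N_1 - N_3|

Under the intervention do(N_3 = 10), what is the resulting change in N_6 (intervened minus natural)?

The intervention breaks the incoming arrows to N_3: N_3 = |N_2 - N_1| no longer applies, and N_3 = 10.
N_6 = |N_1 - N_3|  [with N_1=-1, N_3=10]  = 11
Without intervention: N_2 = 3*N_1 + 5  [with N_1=-1]  = 2; N_3 = |N_2 - N_1|  [with N_2=2, N_1=-1]  = 3; N_6 = |N_1 - N_3|  [with N_1=-1, N_3=3]  = 4.
Change = 11 − 4 = 7.

7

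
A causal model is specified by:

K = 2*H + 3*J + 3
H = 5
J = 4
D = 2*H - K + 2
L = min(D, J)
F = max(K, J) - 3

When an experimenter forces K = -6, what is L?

The intervention breaks the incoming arrows to K: K = 2*H + 3*J + 3 no longer applies, and K = -6.
D = 2*H - K + 2  [with H=5, K=-6]  = 18
L = min(D, J)  [with D=18, J=4]  = 4

4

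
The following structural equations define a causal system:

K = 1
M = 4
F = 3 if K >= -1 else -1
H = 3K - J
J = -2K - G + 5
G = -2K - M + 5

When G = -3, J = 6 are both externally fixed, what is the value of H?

-3

The joint intervention fixes G = -3, J = 6, removing each variable's own equation.
H = 3K - J  [with K=1, J=6]  = -3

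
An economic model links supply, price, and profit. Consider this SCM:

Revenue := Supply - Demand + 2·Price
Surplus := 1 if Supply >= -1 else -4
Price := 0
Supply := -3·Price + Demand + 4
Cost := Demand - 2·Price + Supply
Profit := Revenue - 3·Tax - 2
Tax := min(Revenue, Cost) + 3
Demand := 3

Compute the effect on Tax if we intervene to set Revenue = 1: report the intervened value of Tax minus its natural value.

-3

The intervention breaks the incoming arrows to Revenue: Revenue := Supply - Demand + 2·Price no longer applies, and Revenue = 1.
Supply = -3·Price + Demand + 4  [with Price=0, Demand=3]  = 7
Cost = Demand - 2·Price + Supply  [with Demand=3, Price=0, Supply=7]  = 10
Tax = min(Revenue, Cost) + 3  [with Revenue=1, Cost=10]  = 4
Without intervention: Supply = -3·Price + Demand + 4  [with Price=0, Demand=3]  = 7; Cost = Demand - 2·Price + Supply  [with Demand=3, Price=0, Supply=7]  = 10; Revenue = Supply - Demand + 2·Price  [with Supply=7, Demand=3, Price=0]  = 4; Tax = min(Revenue, Cost) + 3  [with Revenue=4, Cost=10]  = 7.
Change = 4 − 7 = -3.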